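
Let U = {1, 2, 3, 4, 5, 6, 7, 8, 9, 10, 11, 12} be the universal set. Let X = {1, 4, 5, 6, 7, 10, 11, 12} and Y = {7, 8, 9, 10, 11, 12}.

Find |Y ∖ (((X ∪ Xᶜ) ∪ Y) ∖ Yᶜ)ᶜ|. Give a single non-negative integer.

6

Xᶜ = {2, 3, 8, 9}
X ∪ Xᶜ = {1, 2, 3, 4, 5, 6, 7, 8, 9, 10, 11, 12}
(X ∪ Xᶜ) ∪ Y = {1, 2, 3, 4, 5, 6, 7, 8, 9, 10, 11, 12}
Yᶜ = {1, 2, 3, 4, 5, 6}
((X ∪ Xᶜ) ∪ Y) ∖ Yᶜ = {7, 8, 9, 10, 11, 12}
(((X ∪ Xᶜ) ∪ Y) ∖ Yᶜ)ᶜ = {1, 2, 3, 4, 5, 6}
Y ∖ (((X ∪ Xᶜ) ∪ Y) ∖ Yᶜ)ᶜ = {7, 8, 9, 10, 11, 12}
|Y ∖ (((X ∪ Xᶜ) ∪ Y) ∖ Yᶜ)ᶜ| = 6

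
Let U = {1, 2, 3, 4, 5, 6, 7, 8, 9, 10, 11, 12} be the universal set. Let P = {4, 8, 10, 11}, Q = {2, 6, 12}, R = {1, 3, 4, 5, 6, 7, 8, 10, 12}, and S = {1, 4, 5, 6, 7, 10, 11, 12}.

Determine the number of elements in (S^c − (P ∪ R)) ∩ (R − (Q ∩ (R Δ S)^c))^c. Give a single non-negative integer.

2

S^c = {2, 3, 8, 9}
P ∪ R = {1, 3, 4, 5, 6, 7, 8, 10, 11, 12}
S^c − (P ∪ R) = {2, 9}
R Δ S = {3, 8, 11}
(R Δ S)^c = {1, 2, 4, 5, 6, 7, 9, 10, 12}
Q ∩ (R Δ S)^c = {2, 6, 12}
R − (Q ∩ (R Δ S)^c) = {1, 3, 4, 5, 7, 8, 10}
(R − (Q ∩ (R Δ S)^c))^c = {2, 6, 9, 11, 12}
(S^c − (P ∪ R)) ∩ (R − (Q ∩ (R Δ S)^c))^c = {2, 9}
|(S^c − (P ∪ R)) ∩ (R − (Q ∩ (R Δ S)^c))^c| = 2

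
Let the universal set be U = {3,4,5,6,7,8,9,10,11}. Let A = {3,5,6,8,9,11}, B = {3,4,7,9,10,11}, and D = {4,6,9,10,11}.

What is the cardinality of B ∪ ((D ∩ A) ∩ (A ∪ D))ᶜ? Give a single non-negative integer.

8

D ∩ A = {6,9,11}
A ∪ D = {3,4,5,6,8,9,10,11}
(D ∩ A) ∩ (A ∪ D) = {6,9,11}
((D ∩ A) ∩ (A ∪ D))ᶜ = {3,4,5,7,8,10}
B ∪ ((D ∩ A) ∩ (A ∪ D))ᶜ = {3,4,5,7,8,9,10,11}
|B ∪ ((D ∩ A) ∩ (A ∪ D))ᶜ| = 8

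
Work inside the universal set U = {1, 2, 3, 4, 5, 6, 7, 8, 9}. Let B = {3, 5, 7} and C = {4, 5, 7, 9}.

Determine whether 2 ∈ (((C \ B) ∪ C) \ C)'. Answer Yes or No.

Yes

2 ∉ C and 2 ∉ B, so 2 ∉ C \ B
2 ∉ (C \ B) and 2 ∉ C, so 2 ∉ (C \ B) ∪ C
2 ∉ ((C \ B) ∪ C) and 2 ∉ C, so 2 ∉ ((C \ B) ∪ C) \ C
2 ∈ (((C \ B) ∪ C) \ C)' since 2 ∉ (((C \ B) ∪ C) \ C)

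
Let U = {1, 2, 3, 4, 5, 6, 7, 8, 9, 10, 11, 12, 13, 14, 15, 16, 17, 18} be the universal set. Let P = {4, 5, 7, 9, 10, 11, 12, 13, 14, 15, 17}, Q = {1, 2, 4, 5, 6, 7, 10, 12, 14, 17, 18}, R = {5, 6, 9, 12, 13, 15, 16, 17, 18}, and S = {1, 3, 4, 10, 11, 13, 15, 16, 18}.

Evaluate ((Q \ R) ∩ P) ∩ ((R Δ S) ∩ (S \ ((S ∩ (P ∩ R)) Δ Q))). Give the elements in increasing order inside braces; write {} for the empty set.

{}

Q \ R = {1, 2, 4, 7, 10, 14}
(Q \ R) ∩ P = {4, 7, 10, 14}
R Δ S = {1, 3, 4, 5, 6, 9, 10, 11, 12, 17}
P ∩ R = {5, 9, 12, 13, 15, 17}
S ∩ (P ∩ R) = {13, 15}
(S ∩ (P ∩ R)) Δ Q = {1, 2, 4, 5, 6, 7, 10, 12, 13, 14, 15, 17, 18}
S \ ((S ∩ (P ∩ R)) Δ Q) = {3, 11, 16}
(R Δ S) ∩ (S \ ((S ∩ (P ∩ R)) Δ Q)) = {3, 11}
((Q \ R) ∩ P) ∩ ((R Δ S) ∩ (S \ ((S ∩ (P ∩ R)) Δ Q))) = {}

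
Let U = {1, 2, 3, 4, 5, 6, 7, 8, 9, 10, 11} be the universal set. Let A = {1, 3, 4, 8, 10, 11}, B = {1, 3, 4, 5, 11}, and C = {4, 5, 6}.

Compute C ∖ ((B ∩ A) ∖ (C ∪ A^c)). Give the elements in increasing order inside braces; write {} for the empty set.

B ∩ A = {1, 3, 4, 11}
A^c = {2, 5, 6, 7, 9}
C ∪ A^c = {2, 4, 5, 6, 7, 9}
(B ∩ A) ∖ (C ∪ A^c) = {1, 3, 11}
C ∖ ((B ∩ A) ∖ (C ∪ A^c)) = {4, 5, 6}

{4, 5, 6}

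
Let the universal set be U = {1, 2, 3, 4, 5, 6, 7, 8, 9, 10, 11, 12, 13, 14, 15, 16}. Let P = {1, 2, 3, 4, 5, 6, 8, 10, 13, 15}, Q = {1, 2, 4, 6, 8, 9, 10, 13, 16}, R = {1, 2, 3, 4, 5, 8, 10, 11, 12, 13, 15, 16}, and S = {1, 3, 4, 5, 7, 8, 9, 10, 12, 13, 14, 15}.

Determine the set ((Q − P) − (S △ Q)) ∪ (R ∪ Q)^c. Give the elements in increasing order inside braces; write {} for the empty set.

Q − P = {9, 16}
S △ Q = {2, 3, 5, 6, 7, 12, 14, 15, 16}
(Q − P) − (S △ Q) = {9}
R ∪ Q = {1, 2, 3, 4, 5, 6, 8, 9, 10, 11, 12, 13, 15, 16}
(R ∪ Q)^c = {7, 14}
((Q − P) − (S △ Q)) ∪ (R ∪ Q)^c = {7, 9, 14}

{7, 9, 14}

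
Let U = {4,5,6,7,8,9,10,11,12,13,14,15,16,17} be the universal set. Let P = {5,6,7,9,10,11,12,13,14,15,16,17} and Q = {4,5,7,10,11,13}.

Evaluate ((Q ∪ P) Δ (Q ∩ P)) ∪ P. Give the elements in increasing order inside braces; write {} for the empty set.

Q ∪ P = {4,5,6,7,9,10,11,12,13,14,15,16,17}
Q ∩ P = {5,7,10,11,13}
(Q ∪ P) Δ (Q ∩ P) = {4,6,9,12,14,15,16,17}
((Q ∪ P) Δ (Q ∩ P)) ∪ P = {4,5,6,7,9,10,11,12,13,14,15,16,17}

{4,5,6,7,9,10,11,12,13,14,15,16,17}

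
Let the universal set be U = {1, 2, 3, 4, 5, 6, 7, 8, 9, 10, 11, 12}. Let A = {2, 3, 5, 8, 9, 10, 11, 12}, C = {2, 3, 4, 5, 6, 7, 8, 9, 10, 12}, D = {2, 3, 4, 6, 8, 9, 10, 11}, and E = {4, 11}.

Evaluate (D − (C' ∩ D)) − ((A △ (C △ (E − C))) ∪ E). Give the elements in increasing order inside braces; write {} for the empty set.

{2, 3, 8, 9, 10}

C' = {1, 11}
C' ∩ D = {11}
D − (C' ∩ D) = {2, 3, 4, 6, 8, 9, 10}
E − C = {11}
C △ (E − C) = {2, 3, 4, 5, 6, 7, 8, 9, 10, 11, 12}
A △ (C △ (E − C)) = {4, 6, 7}
(A △ (C △ (E − C))) ∪ E = {4, 6, 7, 11}
(D − (C' ∩ D)) − ((A △ (C △ (E − C))) ∪ E) = {2, 3, 8, 9, 10}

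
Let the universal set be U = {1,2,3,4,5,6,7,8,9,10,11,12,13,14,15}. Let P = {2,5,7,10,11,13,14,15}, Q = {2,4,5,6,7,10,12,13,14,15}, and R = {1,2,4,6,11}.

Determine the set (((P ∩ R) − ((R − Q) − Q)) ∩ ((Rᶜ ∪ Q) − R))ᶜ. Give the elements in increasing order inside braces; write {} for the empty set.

{1,2,3,4,5,6,7,8,9,10,11,12,13,14,15}

P ∩ R = {2,11}
R − Q = {1,11}
(R − Q) − Q = {1,11}
(P ∩ R) − ((R − Q) − Q) = {2}
Rᶜ = {3,5,7,8,9,10,12,13,14,15}
Rᶜ ∪ Q = {2,3,4,5,6,7,8,9,10,12,13,14,15}
(Rᶜ ∪ Q) − R = {3,5,7,8,9,10,12,13,14,15}
((P ∩ R) − ((R − Q) − Q)) ∩ ((Rᶜ ∪ Q) − R) = {}
(((P ∩ R) − ((R − Q) − Q)) ∩ ((Rᶜ ∪ Q) − R))ᶜ = {1,2,3,4,5,6,7,8,9,10,11,12,13,14,15}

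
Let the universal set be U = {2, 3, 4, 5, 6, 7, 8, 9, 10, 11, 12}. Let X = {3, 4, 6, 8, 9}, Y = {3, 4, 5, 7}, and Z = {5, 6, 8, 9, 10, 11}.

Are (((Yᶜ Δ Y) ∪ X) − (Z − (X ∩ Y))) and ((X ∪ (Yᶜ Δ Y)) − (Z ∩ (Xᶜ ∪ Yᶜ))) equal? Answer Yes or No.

Yᶜ = {2, 6, 8, 9, 10, 11, 12}
Yᶜ Δ Y = {2, 3, 4, 5, 6, 7, 8, 9, 10, 11, 12}
(Yᶜ Δ Y) ∪ X = {2, 3, 4, 5, 6, 7, 8, 9, 10, 11, 12}
X ∩ Y = {3, 4}
Z − (X ∩ Y) = {5, 6, 8, 9, 10, 11}
((Yᶜ Δ Y) ∪ X) − (Z − (X ∩ Y)) = {2, 3, 4, 7, 12}
X ∪ (Yᶜ Δ Y) = {2, 3, 4, 5, 6, 7, 8, 9, 10, 11, 12}
Xᶜ = {2, 5, 7, 10, 11, 12}
Xᶜ ∪ Yᶜ = {2, 5, 6, 7, 8, 9, 10, 11, 12}
Z ∩ (Xᶜ ∪ Yᶜ) = {5, 6, 8, 9, 10, 11}
(X ∪ (Yᶜ Δ Y)) − (Z ∩ (Xᶜ ∪ Yᶜ)) = {2, 3, 4, 7, 12}
Both equal {2, 3, 4, 7, 12}, so ((Yᶜ Δ Y) ∪ X) − (Z − (X ∩ Y)) = (X ∪ (Yᶜ Δ Y)) − (Z ∩ (Xᶜ ∪ Yᶜ)).

Yes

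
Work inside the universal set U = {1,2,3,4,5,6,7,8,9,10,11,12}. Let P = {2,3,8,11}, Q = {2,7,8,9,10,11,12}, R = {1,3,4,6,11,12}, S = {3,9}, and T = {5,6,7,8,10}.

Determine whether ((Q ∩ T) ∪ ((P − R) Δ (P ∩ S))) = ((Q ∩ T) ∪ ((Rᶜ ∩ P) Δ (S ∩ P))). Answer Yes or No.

Q ∩ T = {7,8,10}
P − R = {2,8}
P ∩ S = {3}
(P − R) Δ (P ∩ S) = {2,3,8}
(Q ∩ T) ∪ ((P − R) Δ (P ∩ S)) = {2,3,7,8,10}
Rᶜ = {2,5,7,8,9,10}
Rᶜ ∩ P = {2,8}
S ∩ P = {3}
(Rᶜ ∩ P) Δ (S ∩ P) = {2,3,8}
(Q ∩ T) ∪ ((Rᶜ ∩ P) Δ (S ∩ P)) = {2,3,7,8,10}
Both equal {2,3,7,8,10}, so (Q ∩ T) ∪ ((P − R) Δ (P ∩ S)) = (Q ∩ T) ∪ ((Rᶜ ∩ P) Δ (S ∩ P)).

Yes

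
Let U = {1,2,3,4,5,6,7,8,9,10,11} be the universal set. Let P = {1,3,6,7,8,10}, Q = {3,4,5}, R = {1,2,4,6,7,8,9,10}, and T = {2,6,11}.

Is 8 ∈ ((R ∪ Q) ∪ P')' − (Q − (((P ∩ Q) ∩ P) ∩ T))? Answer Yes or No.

No

8 ∈ R and 8 ∉ Q, so 8 ∈ R ∪ Q
8 ∈ P, so 8 ∉ P'
8 ∈ (R ∪ Q) and 8 ∉ P', so 8 ∈ (R ∪ Q) ∪ P'
8 ∉ ((R ∪ Q) ∪ P')' since 8 ∈ ((R ∪ Q) ∪ P')
8 ∈ P and 8 ∉ Q, so 8 ∉ P ∩ Q
8 ∉ (P ∩ Q) and 8 ∈ P, so 8 ∉ (P ∩ Q) ∩ P
8 ∉ ((P ∩ Q) ∩ P) and 8 ∉ T, so 8 ∉ ((P ∩ Q) ∩ P) ∩ T
8 ∉ Q and 8 ∉ (((P ∩ Q) ∩ P) ∩ T), so 8 ∉ Q − (((P ∩ Q) ∩ P) ∩ T)
8 ∉ ((R ∪ Q) ∪ P')' and 8 ∉ (Q − (((P ∩ Q) ∩ P) ∩ T)), so 8 ∉ ((R ∪ Q) ∪ P')' − (Q − (((P ∩ Q) ∩ P) ∩ T))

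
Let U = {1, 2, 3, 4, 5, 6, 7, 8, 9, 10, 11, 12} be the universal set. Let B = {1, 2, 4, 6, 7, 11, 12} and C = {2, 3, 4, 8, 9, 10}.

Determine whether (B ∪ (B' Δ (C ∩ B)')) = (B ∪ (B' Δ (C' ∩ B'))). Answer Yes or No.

B' = {3, 5, 8, 9, 10}
C ∩ B = {2, 4}
(C ∩ B)' = {1, 3, 5, 6, 7, 8, 9, 10, 11, 12}
B' Δ (C ∩ B)' = {1, 6, 7, 11, 12}
B ∪ (B' Δ (C ∩ B)') = {1, 2, 4, 6, 7, 11, 12}
C' = {1, 5, 6, 7, 11, 12}
C' ∩ B' = {5}
B' Δ (C' ∩ B') = {3, 8, 9, 10}
B ∪ (B' Δ (C' ∩ B')) = {1, 2, 3, 4, 6, 7, 8, 9, 10, 11, 12}
3 ∈ B ∪ (B' Δ (C' ∩ B')) but 3 ∉ B ∪ (B' Δ (C ∩ B)'), so they differ.

No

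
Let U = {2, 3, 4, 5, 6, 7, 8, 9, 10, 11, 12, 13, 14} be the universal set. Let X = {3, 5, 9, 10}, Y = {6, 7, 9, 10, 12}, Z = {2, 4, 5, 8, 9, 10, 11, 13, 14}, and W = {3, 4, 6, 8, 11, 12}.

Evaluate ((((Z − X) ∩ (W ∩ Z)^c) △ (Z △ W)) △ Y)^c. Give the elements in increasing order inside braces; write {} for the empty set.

Z − X = {2, 4, 8, 11, 13, 14}
W ∩ Z = {4, 8, 11}
(W ∩ Z)^c = {2, 3, 5, 6, 7, 9, 10, 12, 13, 14}
(Z − X) ∩ (W ∩ Z)^c = {2, 13, 14}
Z △ W = {2, 3, 5, 6, 9, 10, 12, 13, 14}
((Z − X) ∩ (W ∩ Z)^c) △ (Z △ W) = {3, 5, 6, 9, 10, 12}
(((Z − X) ∩ (W ∩ Z)^c) △ (Z △ W)) △ Y = {3, 5, 7}
((((Z − X) ∩ (W ∩ Z)^c) △ (Z △ W)) △ Y)^c = {2, 4, 6, 8, 9, 10, 11, 12, 13, 14}

{2, 4, 6, 8, 9, 10, 11, 12, 13, 14}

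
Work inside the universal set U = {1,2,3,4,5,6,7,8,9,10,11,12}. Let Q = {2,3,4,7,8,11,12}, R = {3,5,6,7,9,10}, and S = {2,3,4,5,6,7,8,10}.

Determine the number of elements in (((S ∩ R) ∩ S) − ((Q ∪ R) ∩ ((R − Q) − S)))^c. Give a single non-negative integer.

S ∩ R = {3,5,6,7,10}
(S ∩ R) ∩ S = {3,5,6,7,10}
Q ∪ R = {2,3,4,5,6,7,8,9,10,11,12}
R − Q = {5,6,9,10}
(R − Q) − S = {9}
(Q ∪ R) ∩ ((R − Q) − S) = {9}
((S ∩ R) ∩ S) − ((Q ∪ R) ∩ ((R − Q) − S)) = {3,5,6,7,10}
(((S ∩ R) ∩ S) − ((Q ∪ R) ∩ ((R − Q) − S)))^c = {1,2,4,8,9,11,12}
|(((S ∩ R) ∩ S) − ((Q ∪ R) ∩ ((R − Q) − S)))^c| = 7

7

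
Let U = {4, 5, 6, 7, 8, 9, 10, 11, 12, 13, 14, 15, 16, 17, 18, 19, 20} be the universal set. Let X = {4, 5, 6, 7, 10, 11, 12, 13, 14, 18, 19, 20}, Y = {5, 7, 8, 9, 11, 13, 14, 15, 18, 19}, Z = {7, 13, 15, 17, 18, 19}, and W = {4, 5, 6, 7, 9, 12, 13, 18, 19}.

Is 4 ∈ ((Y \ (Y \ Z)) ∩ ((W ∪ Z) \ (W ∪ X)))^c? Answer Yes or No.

Yes

4 ∉ Y and 4 ∉ Z, so 4 ∉ Y \ Z
4 ∉ Y and 4 ∉ (Y \ Z), so 4 ∉ Y \ (Y \ Z)
4 ∈ W and 4 ∉ Z, so 4 ∈ W ∪ Z
4 ∈ W and 4 ∈ X, so 4 ∈ W ∪ X
4 ∈ (W ∪ Z) and 4 ∈ (W ∪ X), so 4 ∉ (W ∪ Z) \ (W ∪ X)
4 ∉ (Y \ (Y \ Z)) and 4 ∉ ((W ∪ Z) \ (W ∪ X)), so 4 ∉ (Y \ (Y \ Z)) ∩ ((W ∪ Z) \ (W ∪ X))
4 ∈ ((Y \ (Y \ Z)) ∩ ((W ∪ Z) \ (W ∪ X)))^c since 4 ∉ ((Y \ (Y \ Z)) ∩ ((W ∪ Z) \ (W ∪ X)))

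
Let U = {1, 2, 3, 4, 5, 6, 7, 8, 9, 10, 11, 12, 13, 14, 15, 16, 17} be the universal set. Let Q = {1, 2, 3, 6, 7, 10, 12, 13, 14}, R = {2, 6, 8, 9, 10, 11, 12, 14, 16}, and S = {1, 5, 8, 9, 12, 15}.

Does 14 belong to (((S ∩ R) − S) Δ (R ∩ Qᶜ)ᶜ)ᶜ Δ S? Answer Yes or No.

14 ∉ S and 14 ∈ R, so 14 ∉ S ∩ R
14 ∉ (S ∩ R) and 14 ∉ S, so 14 ∉ (S ∩ R) − S
14 ∈ Q, so 14 ∉ Qᶜ
14 ∈ R and 14 ∉ Qᶜ, so 14 ∉ R ∩ Qᶜ
14 ∈ (R ∩ Qᶜ)ᶜ since 14 ∉ (R ∩ Qᶜ)
14 ∉ ((S ∩ R) − S) and 14 ∈ (R ∩ Qᶜ)ᶜ, so 14 ∈ ((S ∩ R) − S) Δ (R ∩ Qᶜ)ᶜ
14 ∉ (((S ∩ R) − S) Δ (R ∩ Qᶜ)ᶜ)ᶜ since 14 ∈ (((S ∩ R) − S) Δ (R ∩ Qᶜ)ᶜ)
14 ∉ (((S ∩ R) − S) Δ (R ∩ Qᶜ)ᶜ)ᶜ and 14 ∉ S, so 14 ∉ (((S ∩ R) − S) Δ (R ∩ Qᶜ)ᶜ)ᶜ Δ S

No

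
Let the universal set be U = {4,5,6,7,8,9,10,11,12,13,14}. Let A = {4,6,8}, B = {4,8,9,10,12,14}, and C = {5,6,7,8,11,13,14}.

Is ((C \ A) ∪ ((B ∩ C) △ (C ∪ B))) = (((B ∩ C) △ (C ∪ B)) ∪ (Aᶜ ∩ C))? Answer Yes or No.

Yes

C \ A = {5,7,11,13,14}
B ∩ C = {8,14}
C ∪ B = {4,5,6,7,8,9,10,11,12,13,14}
(B ∩ C) △ (C ∪ B) = {4,5,6,7,9,10,11,12,13}
(C \ A) ∪ ((B ∩ C) △ (C ∪ B)) = {4,5,6,7,9,10,11,12,13,14}
Aᶜ = {5,7,9,10,11,12,13,14}
Aᶜ ∩ C = {5,7,11,13,14}
((B ∩ C) △ (C ∪ B)) ∪ (Aᶜ ∩ C) = {4,5,6,7,9,10,11,12,13,14}
Both equal {4,5,6,7,9,10,11,12,13,14}, so (C \ A) ∪ ((B ∩ C) △ (C ∪ B)) = ((B ∩ C) △ (C ∪ B)) ∪ (Aᶜ ∩ C).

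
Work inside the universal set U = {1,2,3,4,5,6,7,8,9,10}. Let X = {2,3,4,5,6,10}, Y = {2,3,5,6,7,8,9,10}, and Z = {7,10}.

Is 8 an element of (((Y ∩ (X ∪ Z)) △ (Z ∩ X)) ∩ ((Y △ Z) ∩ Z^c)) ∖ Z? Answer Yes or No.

8 ∉ X and 8 ∉ Z, so 8 ∉ X ∪ Z
8 ∈ Y and 8 ∉ (X ∪ Z), so 8 ∉ Y ∩ (X ∪ Z)
8 ∉ Z and 8 ∉ X, so 8 ∉ Z ∩ X
8 ∉ (Y ∩ (X ∪ Z)) and 8 ∉ (Z ∩ X), so 8 ∉ (Y ∩ (X ∪ Z)) △ (Z ∩ X)
8 ∈ Y and 8 ∉ Z, so 8 ∈ Y △ Z
8 ∉ Z, so 8 ∈ Z^c
8 ∈ (Y △ Z) and 8 ∈ Z^c, so 8 ∈ (Y △ Z) ∩ Z^c
8 ∉ ((Y ∩ (X ∪ Z)) △ (Z ∩ X)) and 8 ∈ ((Y △ Z) ∩ Z^c), so 8 ∉ ((Y ∩ (X ∪ Z)) △ (Z ∩ X)) ∩ ((Y △ Z) ∩ Z^c)
8 ∉ (((Y ∩ (X ∪ Z)) △ (Z ∩ X)) ∩ ((Y △ Z) ∩ Z^c)) and 8 ∉ Z, so 8 ∉ (((Y ∩ (X ∪ Z)) △ (Z ∩ X)) ∩ ((Y △ Z) ∩ Z^c)) ∖ Z

No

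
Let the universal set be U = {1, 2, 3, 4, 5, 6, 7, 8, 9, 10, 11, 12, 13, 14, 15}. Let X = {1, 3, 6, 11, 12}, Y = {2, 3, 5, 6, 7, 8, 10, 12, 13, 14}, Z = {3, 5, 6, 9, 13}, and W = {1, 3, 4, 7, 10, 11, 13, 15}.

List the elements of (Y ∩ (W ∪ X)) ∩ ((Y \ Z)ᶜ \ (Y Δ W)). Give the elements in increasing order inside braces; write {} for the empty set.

{3, 13}

W ∪ X = {1, 3, 4, 6, 7, 10, 11, 12, 13, 15}
Y ∩ (W ∪ X) = {3, 6, 7, 10, 12, 13}
Y \ Z = {2, 7, 8, 10, 12, 14}
(Y \ Z)ᶜ = {1, 3, 4, 5, 6, 9, 11, 13, 15}
Y Δ W = {1, 2, 4, 5, 6, 8, 11, 12, 14, 15}
(Y \ Z)ᶜ \ (Y Δ W) = {3, 9, 13}
(Y ∩ (W ∪ X)) ∩ ((Y \ Z)ᶜ \ (Y Δ W)) = {3, 13}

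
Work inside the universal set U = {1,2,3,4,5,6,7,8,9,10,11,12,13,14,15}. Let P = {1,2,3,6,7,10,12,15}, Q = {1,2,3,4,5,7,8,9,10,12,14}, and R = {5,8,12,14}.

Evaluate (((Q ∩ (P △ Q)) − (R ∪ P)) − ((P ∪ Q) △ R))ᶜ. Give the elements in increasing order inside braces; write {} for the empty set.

P △ Q = {4,5,6,8,9,14,15}
Q ∩ (P △ Q) = {4,5,8,9,14}
R ∪ P = {1,2,3,5,6,7,8,10,12,14,15}
(Q ∩ (P △ Q)) − (R ∪ P) = {4,9}
P ∪ Q = {1,2,3,4,5,6,7,8,9,10,12,14,15}
(P ∪ Q) △ R = {1,2,3,4,6,7,9,10,15}
((Q ∩ (P △ Q)) − (R ∪ P)) − ((P ∪ Q) △ R) = {}
(((Q ∩ (P △ Q)) − (R ∪ P)) − ((P ∪ Q) △ R))ᶜ = {1,2,3,4,5,6,7,8,9,10,11,12,13,14,15}

{1,2,3,4,5,6,7,8,9,10,11,12,13,14,15}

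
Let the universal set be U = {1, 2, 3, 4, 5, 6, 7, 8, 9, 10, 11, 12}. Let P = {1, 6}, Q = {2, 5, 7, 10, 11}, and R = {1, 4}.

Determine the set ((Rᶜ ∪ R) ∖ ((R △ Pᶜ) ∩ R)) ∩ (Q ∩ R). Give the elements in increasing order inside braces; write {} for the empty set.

{}

Rᶜ = {2, 3, 5, 6, 7, 8, 9, 10, 11, 12}
Rᶜ ∪ R = {1, 2, 3, 4, 5, 6, 7, 8, 9, 10, 11, 12}
Pᶜ = {2, 3, 4, 5, 7, 8, 9, 10, 11, 12}
R △ Pᶜ = {1, 2, 3, 5, 7, 8, 9, 10, 11, 12}
(R △ Pᶜ) ∩ R = {1}
(Rᶜ ∪ R) ∖ ((R △ Pᶜ) ∩ R) = {2, 3, 4, 5, 6, 7, 8, 9, 10, 11, 12}
Q ∩ R = {}
((Rᶜ ∪ R) ∖ ((R △ Pᶜ) ∩ R)) ∩ (Q ∩ R) = {}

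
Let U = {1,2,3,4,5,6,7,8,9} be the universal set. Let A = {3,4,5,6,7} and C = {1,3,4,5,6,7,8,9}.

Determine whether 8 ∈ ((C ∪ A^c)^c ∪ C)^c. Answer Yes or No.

8 ∉ A, so 8 ∈ A^c
8 ∈ C and 8 ∈ A^c, so 8 ∈ C ∪ A^c
8 ∉ (C ∪ A^c)^c since 8 ∈ (C ∪ A^c)
8 ∉ (C ∪ A^c)^c and 8 ∈ C, so 8 ∈ (C ∪ A^c)^c ∪ C
8 ∉ ((C ∪ A^c)^c ∪ C)^c since 8 ∈ ((C ∪ A^c)^c ∪ C)

No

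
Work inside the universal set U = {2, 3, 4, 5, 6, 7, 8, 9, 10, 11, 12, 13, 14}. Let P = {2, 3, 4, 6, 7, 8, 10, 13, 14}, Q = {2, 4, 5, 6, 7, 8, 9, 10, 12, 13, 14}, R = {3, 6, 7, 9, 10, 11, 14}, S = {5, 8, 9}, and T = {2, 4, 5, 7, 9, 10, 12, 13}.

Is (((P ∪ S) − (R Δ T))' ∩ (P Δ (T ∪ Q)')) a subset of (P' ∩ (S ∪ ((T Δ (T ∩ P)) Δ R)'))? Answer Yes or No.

P ∪ S = {2, 3, 4, 5, 6, 7, 8, 9, 10, 13, 14}
R Δ T = {2, 3, 4, 5, 6, 11, 12, 13, 14}
(P ∪ S) − (R Δ T) = {7, 8, 9, 10}
((P ∪ S) − (R Δ T))' = {2, 3, 4, 5, 6, 11, 12, 13, 14}
T ∪ Q = {2, 4, 5, 6, 7, 8, 9, 10, 12, 13, 14}
(T ∪ Q)' = {3, 11}
P Δ (T ∪ Q)' = {2, 4, 6, 7, 8, 10, 11, 13, 14}
((P ∪ S) − (R Δ T))' ∩ (P Δ (T ∪ Q)') = {2, 4, 6, 11, 13, 14}
P' = {5, 9, 11, 12}
T ∩ P = {2, 4, 7, 10, 13}
T Δ (T ∩ P) = {5, 9, 12}
(T Δ (T ∩ P)) Δ R = {3, 5, 6, 7, 10, 11, 12, 14}
((T Δ (T ∩ P)) Δ R)' = {2, 4, 8, 9, 13}
S ∪ ((T Δ (T ∩ P)) Δ R)' = {2, 4, 5, 8, 9, 13}
P' ∩ (S ∪ ((T Δ (T ∩ P)) Δ R)') = {5, 9}
2 ∈ ((P ∪ S) − (R Δ T))' ∩ (P Δ (T ∪ Q)') but 2 ∉ P' ∩ (S ∪ ((T Δ (T ∩ P)) Δ R)'), so the inclusion fails.

No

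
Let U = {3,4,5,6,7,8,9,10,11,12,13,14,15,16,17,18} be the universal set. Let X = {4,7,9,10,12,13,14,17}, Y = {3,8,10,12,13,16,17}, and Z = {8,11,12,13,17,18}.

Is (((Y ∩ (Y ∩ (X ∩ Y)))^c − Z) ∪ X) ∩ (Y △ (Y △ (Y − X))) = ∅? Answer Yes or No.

No

X ∩ Y = {10,12,13,17}
Y ∩ (X ∩ Y) = {10,12,13,17}
Y ∩ (Y ∩ (X ∩ Y)) = {10,12,13,17}
(Y ∩ (Y ∩ (X ∩ Y)))^c = {3,4,5,6,7,8,9,11,14,15,16,18}
(Y ∩ (Y ∩ (X ∩ Y)))^c − Z = {3,4,5,6,7,9,14,15,16}
((Y ∩ (Y ∩ (X ∩ Y)))^c − Z) ∪ X = {3,4,5,6,7,9,10,12,13,14,15,16,17}
Y − X = {3,8,16}
Y △ (Y − X) = {10,12,13,17}
Y △ (Y △ (Y − X)) = {3,8,16}
3 lies in both, so they are not disjoint.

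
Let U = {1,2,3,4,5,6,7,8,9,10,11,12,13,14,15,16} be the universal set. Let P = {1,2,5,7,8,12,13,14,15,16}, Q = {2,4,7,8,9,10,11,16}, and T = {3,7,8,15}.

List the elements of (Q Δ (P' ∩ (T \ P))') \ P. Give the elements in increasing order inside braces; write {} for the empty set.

{6}

P' = {3,4,6,9,10,11}
T \ P = {3}
P' ∩ (T \ P) = {3}
(P' ∩ (T \ P))' = {1,2,4,5,6,7,8,9,10,11,12,13,14,15,16}
Q Δ (P' ∩ (T \ P))' = {1,5,6,12,13,14,15}
(Q Δ (P' ∩ (T \ P))') \ P = {6}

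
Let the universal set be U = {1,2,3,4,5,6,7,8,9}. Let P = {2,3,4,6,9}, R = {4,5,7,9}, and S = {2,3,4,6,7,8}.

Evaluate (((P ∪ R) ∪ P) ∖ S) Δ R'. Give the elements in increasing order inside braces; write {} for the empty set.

P ∪ R = {2,3,4,5,6,7,9}
(P ∪ R) ∪ P = {2,3,4,5,6,7,9}
((P ∪ R) ∪ P) ∖ S = {5,9}
R' = {1,2,3,6,8}
(((P ∪ R) ∪ P) ∖ S) Δ R' = {1,2,3,5,6,8,9}

{1,2,3,5,6,8,9}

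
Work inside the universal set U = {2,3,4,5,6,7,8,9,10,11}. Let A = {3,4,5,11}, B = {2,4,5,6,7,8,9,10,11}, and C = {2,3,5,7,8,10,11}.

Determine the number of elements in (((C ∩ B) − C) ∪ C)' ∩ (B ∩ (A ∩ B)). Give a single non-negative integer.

1

C ∩ B = {2,5,7,8,10,11}
(C ∩ B) − C = {}
((C ∩ B) − C) ∪ C = {2,3,5,7,8,10,11}
(((C ∩ B) − C) ∪ C)' = {4,6,9}
A ∩ B = {4,5,11}
B ∩ (A ∩ B) = {4,5,11}
(((C ∩ B) − C) ∪ C)' ∩ (B ∩ (A ∩ B)) = {4}
|(((C ∩ B) − C) ∪ C)' ∩ (B ∩ (A ∩ B))| = 1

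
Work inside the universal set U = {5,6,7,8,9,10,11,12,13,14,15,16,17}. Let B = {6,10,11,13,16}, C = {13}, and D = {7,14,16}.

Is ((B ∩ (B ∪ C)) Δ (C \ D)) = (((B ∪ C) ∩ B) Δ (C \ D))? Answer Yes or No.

Yes

B ∪ C = {6,10,11,13,16}
B ∩ (B ∪ C) = {6,10,11,13,16}
C \ D = {13}
(B ∩ (B ∪ C)) Δ (C \ D) = {6,10,11,16}
(B ∪ C) ∩ B = {6,10,11,13,16}
((B ∪ C) ∩ B) Δ (C \ D) = {6,10,11,16}
Both equal {6,10,11,16}, so (B ∩ (B ∪ C)) Δ (C \ D) = ((B ∪ C) ∩ B) Δ (C \ D).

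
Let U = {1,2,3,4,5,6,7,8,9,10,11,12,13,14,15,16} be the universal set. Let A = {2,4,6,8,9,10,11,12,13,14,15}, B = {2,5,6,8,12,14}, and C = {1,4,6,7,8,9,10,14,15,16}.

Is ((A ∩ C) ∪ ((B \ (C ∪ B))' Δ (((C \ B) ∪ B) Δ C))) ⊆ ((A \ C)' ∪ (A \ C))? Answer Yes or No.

Yes

A ∩ C = {4,6,8,9,10,14,15}
C ∪ B = {1,2,4,5,6,7,8,9,10,12,14,15,16}
B \ (C ∪ B) = {}
(B \ (C ∪ B))' = {1,2,3,4,5,6,7,8,9,10,11,12,13,14,15,16}
C \ B = {1,4,7,9,10,15,16}
(C \ B) ∪ B = {1,2,4,5,6,7,8,9,10,12,14,15,16}
((C \ B) ∪ B) Δ C = {2,5,12}
(B \ (C ∪ B))' Δ (((C \ B) ∪ B) Δ C) = {1,3,4,6,7,8,9,10,11,13,14,15,16}
(A ∩ C) ∪ ((B \ (C ∪ B))' Δ (((C \ B) ∪ B) Δ C)) = {1,3,4,6,7,8,9,10,11,13,14,15,16}
A \ C = {2,11,12,13}
(A \ C)' = {1,3,4,5,6,7,8,9,10,14,15,16}
(A \ C)' ∪ (A \ C) = {1,2,3,4,5,6,7,8,9,10,11,12,13,14,15,16}
Every element of {1,3,4,6,7,8,9,10,11,13,14,15,16} is in {1,2,3,4,5,6,7,8,9,10,11,12,13,14,15,16}, so (A ∩ C) ∪ ((B \ (C ∪ B))' Δ (((C \ B) ∪ B) Δ C)) ⊆ (A \ C)' ∪ (A \ C).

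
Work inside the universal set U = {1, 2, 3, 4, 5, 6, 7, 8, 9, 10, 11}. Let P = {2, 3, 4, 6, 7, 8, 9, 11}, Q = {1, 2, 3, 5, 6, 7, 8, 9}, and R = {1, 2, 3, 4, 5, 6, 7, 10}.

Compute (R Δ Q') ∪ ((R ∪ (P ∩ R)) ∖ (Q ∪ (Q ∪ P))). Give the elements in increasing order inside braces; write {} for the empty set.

{1, 2, 3, 5, 6, 7, 10, 11}

Q' = {4, 10, 11}
R Δ Q' = {1, 2, 3, 5, 6, 7, 11}
P ∩ R = {2, 3, 4, 6, 7}
R ∪ (P ∩ R) = {1, 2, 3, 4, 5, 6, 7, 10}
Q ∪ P = {1, 2, 3, 4, 5, 6, 7, 8, 9, 11}
Q ∪ (Q ∪ P) = {1, 2, 3, 4, 5, 6, 7, 8, 9, 11}
(R ∪ (P ∩ R)) ∖ (Q ∪ (Q ∪ P)) = {10}
(R Δ Q') ∪ ((R ∪ (P ∩ R)) ∖ (Q ∪ (Q ∪ P))) = {1, 2, 3, 5, 6, 7, 10, 11}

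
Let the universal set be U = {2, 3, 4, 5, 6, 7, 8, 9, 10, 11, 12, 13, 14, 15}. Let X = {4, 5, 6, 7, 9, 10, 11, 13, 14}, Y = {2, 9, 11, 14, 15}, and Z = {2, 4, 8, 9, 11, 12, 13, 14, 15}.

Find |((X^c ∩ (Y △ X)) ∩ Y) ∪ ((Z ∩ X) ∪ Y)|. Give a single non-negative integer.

7

X^c = {2, 3, 8, 12, 15}
Y △ X = {2, 4, 5, 6, 7, 10, 13, 15}
X^c ∩ (Y △ X) = {2, 15}
(X^c ∩ (Y △ X)) ∩ Y = {2, 15}
Z ∩ X = {4, 9, 11, 13, 14}
(Z ∩ X) ∪ Y = {2, 4, 9, 11, 13, 14, 15}
((X^c ∩ (Y △ X)) ∩ Y) ∪ ((Z ∩ X) ∪ Y) = {2, 4, 9, 11, 13, 14, 15}
|((X^c ∩ (Y △ X)) ∩ Y) ∪ ((Z ∩ X) ∪ Y)| = 7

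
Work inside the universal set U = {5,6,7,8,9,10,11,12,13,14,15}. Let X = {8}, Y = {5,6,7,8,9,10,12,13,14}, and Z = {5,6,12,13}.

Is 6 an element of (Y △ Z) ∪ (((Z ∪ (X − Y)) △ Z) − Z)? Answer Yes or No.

No

6 ∈ Y and 6 ∈ Z, so 6 ∉ Y △ Z
6 ∉ X and 6 ∈ Y, so 6 ∉ X − Y
6 ∈ Z and 6 ∉ (X − Y), so 6 ∈ Z ∪ (X − Y)
6 ∈ (Z ∪ (X − Y)) and 6 ∈ Z, so 6 ∉ (Z ∪ (X − Y)) △ Z
6 ∉ ((Z ∪ (X − Y)) △ Z) and 6 ∈ Z, so 6 ∉ ((Z ∪ (X − Y)) △ Z) − Z
6 ∉ (Y △ Z) and 6 ∉ (((Z ∪ (X − Y)) △ Z) − Z), so 6 ∉ (Y △ Z) ∪ (((Z ∪ (X − Y)) △ Z) − Z)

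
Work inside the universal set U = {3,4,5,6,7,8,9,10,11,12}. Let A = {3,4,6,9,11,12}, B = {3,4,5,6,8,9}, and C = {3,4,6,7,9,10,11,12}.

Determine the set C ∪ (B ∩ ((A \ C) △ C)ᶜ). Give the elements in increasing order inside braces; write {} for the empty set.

{3,4,5,6,7,8,9,10,11,12}

A \ C = {}
(A \ C) △ C = {3,4,6,7,9,10,11,12}
((A \ C) △ C)ᶜ = {5,8}
B ∩ ((A \ C) △ C)ᶜ = {5,8}
C ∪ (B ∩ ((A \ C) △ C)ᶜ) = {3,4,5,6,7,8,9,10,11,12}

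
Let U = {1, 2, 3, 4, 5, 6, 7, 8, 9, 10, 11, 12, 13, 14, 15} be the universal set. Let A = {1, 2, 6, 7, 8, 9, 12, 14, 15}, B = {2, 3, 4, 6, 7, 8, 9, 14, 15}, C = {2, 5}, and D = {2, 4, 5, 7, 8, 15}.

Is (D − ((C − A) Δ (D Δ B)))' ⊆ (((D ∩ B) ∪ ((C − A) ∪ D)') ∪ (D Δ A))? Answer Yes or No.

Yes

C − A = {5}
D Δ B = {3, 5, 6, 9, 14}
(C − A) Δ (D Δ B) = {3, 6, 9, 14}
D − ((C − A) Δ (D Δ B)) = {2, 4, 5, 7, 8, 15}
(D − ((C − A) Δ (D Δ B)))' = {1, 3, 6, 9, 10, 11, 12, 13, 14}
D ∩ B = {2, 4, 7, 8, 15}
(C − A) ∪ D = {2, 4, 5, 7, 8, 15}
((C − A) ∪ D)' = {1, 3, 6, 9, 10, 11, 12, 13, 14}
(D ∩ B) ∪ ((C − A) ∪ D)' = {1, 2, 3, 4, 6, 7, 8, 9, 10, 11, 12, 13, 14, 15}
D Δ A = {1, 4, 5, 6, 9, 12, 14}
((D ∩ B) ∪ ((C − A) ∪ D)') ∪ (D Δ A) = {1, 2, 3, 4, 5, 6, 7, 8, 9, 10, 11, 12, 13, 14, 15}
Every element of {1, 3, 6, 9, 10, 11, 12, 13, 14} is in {1, 2, 3, 4, 5, 6, 7, 8, 9, 10, 11, 12, 13, 14, 15}, so (D − ((C − A) Δ (D Δ B)))' ⊆ ((D ∩ B) ∪ ((C − A) ∪ D)') ∪ (D Δ A).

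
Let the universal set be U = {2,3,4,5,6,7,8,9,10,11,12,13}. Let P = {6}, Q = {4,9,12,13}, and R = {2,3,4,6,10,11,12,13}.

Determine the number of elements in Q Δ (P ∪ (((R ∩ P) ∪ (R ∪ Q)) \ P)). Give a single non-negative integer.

5

R ∩ P = {6}
R ∪ Q = {2,3,4,6,9,10,11,12,13}
(R ∩ P) ∪ (R ∪ Q) = {2,3,4,6,9,10,11,12,13}
((R ∩ P) ∪ (R ∪ Q)) \ P = {2,3,4,9,10,11,12,13}
P ∪ (((R ∩ P) ∪ (R ∪ Q)) \ P) = {2,3,4,6,9,10,11,12,13}
Q Δ (P ∪ (((R ∩ P) ∪ (R ∪ Q)) \ P)) = {2,3,6,10,11}
|Q Δ (P ∪ (((R ∩ P) ∪ (R ∪ Q)) \ P))| = 5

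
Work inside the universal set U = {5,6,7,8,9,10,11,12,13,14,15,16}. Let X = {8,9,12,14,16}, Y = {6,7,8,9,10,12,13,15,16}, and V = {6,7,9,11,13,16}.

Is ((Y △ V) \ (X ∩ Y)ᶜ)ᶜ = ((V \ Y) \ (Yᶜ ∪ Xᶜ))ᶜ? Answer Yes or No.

Y △ V = {8,10,11,12,15}
X ∩ Y = {8,9,12,16}
(X ∩ Y)ᶜ = {5,6,7,10,11,13,14,15}
(Y △ V) \ (X ∩ Y)ᶜ = {8,12}
((Y △ V) \ (X ∩ Y)ᶜ)ᶜ = {5,6,7,9,10,11,13,14,15,16}
V \ Y = {11}
Yᶜ = {5,11,14}
Xᶜ = {5,6,7,10,11,13,15}
Yᶜ ∪ Xᶜ = {5,6,7,10,11,13,14,15}
(V \ Y) \ (Yᶜ ∪ Xᶜ) = {}
((V \ Y) \ (Yᶜ ∪ Xᶜ))ᶜ = {5,6,7,8,9,10,11,12,13,14,15,16}
8 ∈ ((V \ Y) \ (Yᶜ ∪ Xᶜ))ᶜ but 8 ∉ ((Y △ V) \ (X ∩ Y)ᶜ)ᶜ, so they differ.

No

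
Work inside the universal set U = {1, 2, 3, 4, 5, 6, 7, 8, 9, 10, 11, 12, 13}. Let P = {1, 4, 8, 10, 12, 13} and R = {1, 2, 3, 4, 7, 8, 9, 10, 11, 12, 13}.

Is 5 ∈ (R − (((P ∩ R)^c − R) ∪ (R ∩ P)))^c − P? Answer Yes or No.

5 ∉ P and 5 ∉ R, so 5 ∉ P ∩ R
5 ∈ (P ∩ R)^c since 5 ∉ (P ∩ R)
5 ∈ (P ∩ R)^c and 5 ∉ R, so 5 ∈ (P ∩ R)^c − R
5 ∉ R and 5 ∉ P, so 5 ∉ R ∩ P
5 ∈ ((P ∩ R)^c − R) and 5 ∉ (R ∩ P), so 5 ∈ ((P ∩ R)^c − R) ∪ (R ∩ P)
5 ∉ R and 5 ∈ (((P ∩ R)^c − R) ∪ (R ∩ P)), so 5 ∉ R − (((P ∩ R)^c − R) ∪ (R ∩ P))
5 ∈ (R − (((P ∩ R)^c − R) ∪ (R ∩ P)))^c since 5 ∉ (R − (((P ∩ R)^c − R) ∪ (R ∩ P)))
5 ∈ (R − (((P ∩ R)^c − R) ∪ (R ∩ P)))^c and 5 ∉ P, so 5 ∈ (R − (((P ∩ R)^c − R) ∪ (R ∩ P)))^c − P

Yes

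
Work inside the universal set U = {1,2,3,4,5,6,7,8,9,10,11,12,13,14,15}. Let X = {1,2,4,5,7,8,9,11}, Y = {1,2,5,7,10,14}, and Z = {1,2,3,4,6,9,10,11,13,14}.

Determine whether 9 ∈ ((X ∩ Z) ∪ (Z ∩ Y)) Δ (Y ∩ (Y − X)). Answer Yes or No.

9 ∈ X and 9 ∈ Z, so 9 ∈ X ∩ Z
9 ∈ Z and 9 ∉ Y, so 9 ∉ Z ∩ Y
9 ∈ (X ∩ Z) and 9 ∉ (Z ∩ Y), so 9 ∈ (X ∩ Z) ∪ (Z ∩ Y)
9 ∉ Y and 9 ∈ X, so 9 ∉ Y − X
9 ∉ Y and 9 ∉ (Y − X), so 9 ∉ Y ∩ (Y − X)
9 ∈ ((X ∩ Z) ∪ (Z ∩ Y)) and 9 ∉ (Y ∩ (Y − X)), so 9 ∈ ((X ∩ Z) ∪ (Z ∩ Y)) Δ (Y ∩ (Y − X))

Yes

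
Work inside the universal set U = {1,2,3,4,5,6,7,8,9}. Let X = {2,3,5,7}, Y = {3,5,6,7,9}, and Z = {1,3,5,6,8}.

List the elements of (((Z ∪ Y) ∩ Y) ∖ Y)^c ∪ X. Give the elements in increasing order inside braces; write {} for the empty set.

Z ∪ Y = {1,3,5,6,7,8,9}
(Z ∪ Y) ∩ Y = {3,5,6,7,9}
((Z ∪ Y) ∩ Y) ∖ Y = {}
(((Z ∪ Y) ∩ Y) ∖ Y)^c = {1,2,3,4,5,6,7,8,9}
(((Z ∪ Y) ∩ Y) ∖ Y)^c ∪ X = {1,2,3,4,5,6,7,8,9}

{1,2,3,4,5,6,7,8,9}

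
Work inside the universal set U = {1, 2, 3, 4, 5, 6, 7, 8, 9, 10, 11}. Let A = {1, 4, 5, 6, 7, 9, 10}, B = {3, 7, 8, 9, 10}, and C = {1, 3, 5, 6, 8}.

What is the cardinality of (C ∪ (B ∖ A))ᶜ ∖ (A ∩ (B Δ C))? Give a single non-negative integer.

3

B ∖ A = {3, 8}
C ∪ (B ∖ A) = {1, 3, 5, 6, 8}
(C ∪ (B ∖ A))ᶜ = {2, 4, 7, 9, 10, 11}
B Δ C = {1, 5, 6, 7, 9, 10}
A ∩ (B Δ C) = {1, 5, 6, 7, 9, 10}
(C ∪ (B ∖ A))ᶜ ∖ (A ∩ (B Δ C)) = {2, 4, 11}
|(C ∪ (B ∖ A))ᶜ ∖ (A ∩ (B Δ C))| = 3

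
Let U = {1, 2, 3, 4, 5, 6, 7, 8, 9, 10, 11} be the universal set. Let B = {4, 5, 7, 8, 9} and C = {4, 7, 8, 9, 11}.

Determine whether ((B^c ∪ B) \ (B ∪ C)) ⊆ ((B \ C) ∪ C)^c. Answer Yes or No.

B^c = {1, 2, 3, 6, 10, 11}
B^c ∪ B = {1, 2, 3, 4, 5, 6, 7, 8, 9, 10, 11}
B ∪ C = {4, 5, 7, 8, 9, 11}
(B^c ∪ B) \ (B ∪ C) = {1, 2, 3, 6, 10}
B \ C = {5}
(B \ C) ∪ C = {4, 5, 7, 8, 9, 11}
((B \ C) ∪ C)^c = {1, 2, 3, 6, 10}
Every element of {1, 2, 3, 6, 10} is in {1, 2, 3, 6, 10}, so (B^c ∪ B) \ (B ∪ C) ⊆ ((B \ C) ∪ C)^c.

Yes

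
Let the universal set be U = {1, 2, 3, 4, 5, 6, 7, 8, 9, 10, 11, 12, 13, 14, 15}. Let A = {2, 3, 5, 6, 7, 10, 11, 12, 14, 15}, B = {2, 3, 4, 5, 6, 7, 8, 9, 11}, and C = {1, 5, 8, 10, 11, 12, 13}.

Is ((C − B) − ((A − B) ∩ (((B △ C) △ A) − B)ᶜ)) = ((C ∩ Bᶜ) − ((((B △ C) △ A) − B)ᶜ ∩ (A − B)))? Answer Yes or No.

C − B = {1, 10, 12, 13}
A − B = {10, 12, 14, 15}
B △ C = {1, 2, 3, 4, 6, 7, 9, 10, 12, 13}
(B △ C) △ A = {1, 4, 5, 9, 11, 13, 14, 15}
((B △ C) △ A) − B = {1, 13, 14, 15}
(((B △ C) △ A) − B)ᶜ = {2, 3, 4, 5, 6, 7, 8, 9, 10, 11, 12}
(A − B) ∩ (((B △ C) △ A) − B)ᶜ = {10, 12}
(C − B) − ((A − B) ∩ (((B △ C) △ A) − B)ᶜ) = {1, 13}
Bᶜ = {1, 10, 12, 13, 14, 15}
C ∩ Bᶜ = {1, 10, 12, 13}
(((B △ C) △ A) − B)ᶜ ∩ (A − B) = {10, 12}
(C ∩ Bᶜ) − ((((B △ C) △ A) − B)ᶜ ∩ (A − B)) = {1, 13}
Both equal {1, 13}, so (C − B) − ((A − B) ∩ (((B △ C) △ A) − B)ᶜ) = (C ∩ Bᶜ) − ((((B △ C) △ A) − B)ᶜ ∩ (A − B)).

Yes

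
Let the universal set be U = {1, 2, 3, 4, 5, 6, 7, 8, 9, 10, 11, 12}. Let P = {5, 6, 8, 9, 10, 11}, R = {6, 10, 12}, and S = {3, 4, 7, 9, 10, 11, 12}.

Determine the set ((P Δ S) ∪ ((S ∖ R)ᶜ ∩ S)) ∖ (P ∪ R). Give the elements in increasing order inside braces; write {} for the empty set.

{3, 4, 7}

P Δ S = {3, 4, 5, 6, 7, 8, 12}
S ∖ R = {3, 4, 7, 9, 11}
(S ∖ R)ᶜ = {1, 2, 5, 6, 8, 10, 12}
(S ∖ R)ᶜ ∩ S = {10, 12}
(P Δ S) ∪ ((S ∖ R)ᶜ ∩ S) = {3, 4, 5, 6, 7, 8, 10, 12}
P ∪ R = {5, 6, 8, 9, 10, 11, 12}
((P Δ S) ∪ ((S ∖ R)ᶜ ∩ S)) ∖ (P ∪ R) = {3, 4, 7}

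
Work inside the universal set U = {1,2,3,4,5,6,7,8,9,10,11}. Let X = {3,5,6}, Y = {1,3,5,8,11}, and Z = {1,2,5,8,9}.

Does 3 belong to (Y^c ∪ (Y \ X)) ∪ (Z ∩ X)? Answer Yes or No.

No

3 ∈ Y, so 3 ∉ Y^c
3 ∈ Y and 3 ∈ X, so 3 ∉ Y \ X
3 ∉ Y^c and 3 ∉ (Y \ X), so 3 ∉ Y^c ∪ (Y \ X)
3 ∉ Z and 3 ∈ X, so 3 ∉ Z ∩ X
3 ∉ (Y^c ∪ (Y \ X)) and 3 ∉ (Z ∩ X), so 3 ∉ (Y^c ∪ (Y \ X)) ∪ (Z ∩ X)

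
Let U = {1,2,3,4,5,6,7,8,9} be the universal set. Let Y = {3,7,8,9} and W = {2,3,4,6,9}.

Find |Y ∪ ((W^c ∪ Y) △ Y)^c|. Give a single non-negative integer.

7

W^c = {1,5,7,8}
W^c ∪ Y = {1,3,5,7,8,9}
(W^c ∪ Y) △ Y = {1,5}
((W^c ∪ Y) △ Y)^c = {2,3,4,6,7,8,9}
Y ∪ ((W^c ∪ Y) △ Y)^c = {2,3,4,6,7,8,9}
|Y ∪ ((W^c ∪ Y) △ Y)^c| = 7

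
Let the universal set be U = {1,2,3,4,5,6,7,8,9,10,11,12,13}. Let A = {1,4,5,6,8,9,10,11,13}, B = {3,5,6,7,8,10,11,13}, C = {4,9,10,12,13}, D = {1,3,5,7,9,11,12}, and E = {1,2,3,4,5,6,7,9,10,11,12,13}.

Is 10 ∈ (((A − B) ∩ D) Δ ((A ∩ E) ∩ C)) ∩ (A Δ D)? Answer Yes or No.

Yes

10 ∈ A and 10 ∈ B, so 10 ∉ A − B
10 ∉ (A − B) and 10 ∉ D, so 10 ∉ (A − B) ∩ D
10 ∈ A and 10 ∈ E, so 10 ∈ A ∩ E
10 ∈ (A ∩ E) and 10 ∈ C, so 10 ∈ (A ∩ E) ∩ C
10 ∉ ((A − B) ∩ D) and 10 ∈ ((A ∩ E) ∩ C), so 10 ∈ ((A − B) ∩ D) Δ ((A ∩ E) ∩ C)
10 ∈ A and 10 ∉ D, so 10 ∈ A Δ D
10 ∈ (((A − B) ∩ D) Δ ((A ∩ E) ∩ C)) and 10 ∈ (A Δ D), so 10 ∈ (((A − B) ∩ D) Δ ((A ∩ E) ∩ C)) ∩ (A Δ D)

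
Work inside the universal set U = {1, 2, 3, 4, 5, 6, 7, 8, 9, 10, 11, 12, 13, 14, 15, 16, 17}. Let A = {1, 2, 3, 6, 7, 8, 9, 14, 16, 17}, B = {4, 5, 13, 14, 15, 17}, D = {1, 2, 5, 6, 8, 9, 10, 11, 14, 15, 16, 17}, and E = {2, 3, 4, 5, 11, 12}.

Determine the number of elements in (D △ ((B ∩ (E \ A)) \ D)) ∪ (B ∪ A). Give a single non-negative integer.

16

E \ A = {4, 5, 11, 12}
B ∩ (E \ A) = {4, 5}
(B ∩ (E \ A)) \ D = {4}
D △ ((B ∩ (E \ A)) \ D) = {1, 2, 4, 5, 6, 8, 9, 10, 11, 14, 15, 16, 17}
B ∪ A = {1, 2, 3, 4, 5, 6, 7, 8, 9, 13, 14, 15, 16, 17}
(D △ ((B ∩ (E \ A)) \ D)) ∪ (B ∪ A) = {1, 2, 3, 4, 5, 6, 7, 8, 9, 10, 11, 13, 14, 15, 16, 17}
|(D △ ((B ∩ (E \ A)) \ D)) ∪ (B ∪ A)| = 16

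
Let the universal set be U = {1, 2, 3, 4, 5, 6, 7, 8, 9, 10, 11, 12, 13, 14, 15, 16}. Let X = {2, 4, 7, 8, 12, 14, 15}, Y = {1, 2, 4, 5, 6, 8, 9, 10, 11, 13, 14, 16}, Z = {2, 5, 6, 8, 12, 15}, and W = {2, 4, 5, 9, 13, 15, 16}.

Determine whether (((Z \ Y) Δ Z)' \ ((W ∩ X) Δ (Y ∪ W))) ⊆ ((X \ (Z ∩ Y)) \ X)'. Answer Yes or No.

Z \ Y = {12, 15}
(Z \ Y) Δ Z = {2, 5, 6, 8}
((Z \ Y) Δ Z)' = {1, 3, 4, 7, 9, 10, 11, 12, 13, 14, 15, 16}
W ∩ X = {2, 4, 15}
Y ∪ W = {1, 2, 4, 5, 6, 8, 9, 10, 11, 13, 14, 15, 16}
(W ∩ X) Δ (Y ∪ W) = {1, 5, 6, 8, 9, 10, 11, 13, 14, 16}
((Z \ Y) Δ Z)' \ ((W ∩ X) Δ (Y ∪ W)) = {3, 4, 7, 12, 15}
Z ∩ Y = {2, 5, 6, 8}
X \ (Z ∩ Y) = {4, 7, 12, 14, 15}
(X \ (Z ∩ Y)) \ X = {}
((X \ (Z ∩ Y)) \ X)' = {1, 2, 3, 4, 5, 6, 7, 8, 9, 10, 11, 12, 13, 14, 15, 16}
Every element of {3, 4, 7, 12, 15} is in {1, 2, 3, 4, 5, 6, 7, 8, 9, 10, 11, 12, 13, 14, 15, 16}, so ((Z \ Y) Δ Z)' \ ((W ∩ X) Δ (Y ∪ W)) ⊆ ((X \ (Z ∩ Y)) \ X)'.

Yes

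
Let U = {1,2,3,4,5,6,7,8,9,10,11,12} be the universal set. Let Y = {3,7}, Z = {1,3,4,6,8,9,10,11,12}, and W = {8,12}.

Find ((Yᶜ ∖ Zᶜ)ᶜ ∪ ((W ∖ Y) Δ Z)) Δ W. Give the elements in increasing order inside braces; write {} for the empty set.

{1,2,3,4,5,6,7,8,9,10,11,12}

Yᶜ = {1,2,4,5,6,8,9,10,11,12}
Zᶜ = {2,5,7}
Yᶜ ∖ Zᶜ = {1,4,6,8,9,10,11,12}
(Yᶜ ∖ Zᶜ)ᶜ = {2,3,5,7}
W ∖ Y = {8,12}
(W ∖ Y) Δ Z = {1,3,4,6,9,10,11}
(Yᶜ ∖ Zᶜ)ᶜ ∪ ((W ∖ Y) Δ Z) = {1,2,3,4,5,6,7,9,10,11}
((Yᶜ ∖ Zᶜ)ᶜ ∪ ((W ∖ Y) Δ Z)) Δ W = {1,2,3,4,5,6,7,8,9,10,11,12}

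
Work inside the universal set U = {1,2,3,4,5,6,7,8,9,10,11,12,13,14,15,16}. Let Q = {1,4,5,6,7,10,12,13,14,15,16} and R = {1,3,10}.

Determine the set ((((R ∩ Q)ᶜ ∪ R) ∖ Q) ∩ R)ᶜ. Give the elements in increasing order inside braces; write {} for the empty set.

{1,2,4,5,6,7,8,9,10,11,12,13,14,15,16}

R ∩ Q = {1,10}
(R ∩ Q)ᶜ = {2,3,4,5,6,7,8,9,11,12,13,14,15,16}
(R ∩ Q)ᶜ ∪ R = {1,2,3,4,5,6,7,8,9,10,11,12,13,14,15,16}
((R ∩ Q)ᶜ ∪ R) ∖ Q = {2,3,8,9,11}
(((R ∩ Q)ᶜ ∪ R) ∖ Q) ∩ R = {3}
((((R ∩ Q)ᶜ ∪ R) ∖ Q) ∩ R)ᶜ = {1,2,4,5,6,7,8,9,10,11,12,13,14,15,16}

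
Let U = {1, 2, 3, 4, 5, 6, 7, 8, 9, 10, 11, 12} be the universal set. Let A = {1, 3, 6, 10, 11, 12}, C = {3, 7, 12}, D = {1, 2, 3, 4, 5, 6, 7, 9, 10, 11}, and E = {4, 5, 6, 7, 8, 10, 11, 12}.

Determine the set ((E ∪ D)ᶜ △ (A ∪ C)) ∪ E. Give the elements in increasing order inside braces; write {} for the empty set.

E ∪ D = {1, 2, 3, 4, 5, 6, 7, 8, 9, 10, 11, 12}
(E ∪ D)ᶜ = {}
A ∪ C = {1, 3, 6, 7, 10, 11, 12}
(E ∪ D)ᶜ △ (A ∪ C) = {1, 3, 6, 7, 10, 11, 12}
((E ∪ D)ᶜ △ (A ∪ C)) ∪ E = {1, 3, 4, 5, 6, 7, 8, 10, 11, 12}

{1, 3, 4, 5, 6, 7, 8, 10, 11, 12}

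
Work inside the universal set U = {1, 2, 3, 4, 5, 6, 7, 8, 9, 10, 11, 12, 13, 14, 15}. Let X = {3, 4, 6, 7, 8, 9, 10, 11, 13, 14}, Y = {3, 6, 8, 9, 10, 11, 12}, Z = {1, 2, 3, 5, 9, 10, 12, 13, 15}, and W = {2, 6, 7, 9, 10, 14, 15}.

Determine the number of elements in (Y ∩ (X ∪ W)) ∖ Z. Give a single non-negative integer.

X ∪ W = {2, 3, 4, 6, 7, 8, 9, 10, 11, 13, 14, 15}
Y ∩ (X ∪ W) = {3, 6, 8, 9, 10, 11}
(Y ∩ (X ∪ W)) ∖ Z = {6, 8, 11}
|(Y ∩ (X ∪ W)) ∖ Z| = 3

3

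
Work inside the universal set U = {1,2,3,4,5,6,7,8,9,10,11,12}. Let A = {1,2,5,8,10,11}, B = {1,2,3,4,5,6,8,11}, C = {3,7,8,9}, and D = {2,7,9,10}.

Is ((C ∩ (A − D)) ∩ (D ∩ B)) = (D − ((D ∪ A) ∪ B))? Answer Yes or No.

A − D = {1,5,8,11}
C ∩ (A − D) = {8}
D ∩ B = {2}
(C ∩ (A − D)) ∩ (D ∩ B) = {}
D ∪ A = {1,2,5,7,8,9,10,11}
(D ∪ A) ∪ B = {1,2,3,4,5,6,7,8,9,10,11}
D − ((D ∪ A) ∪ B) = {}
Both equal {}, so (C ∩ (A − D)) ∩ (D ∩ B) = D − ((D ∪ A) ∪ B).

Yes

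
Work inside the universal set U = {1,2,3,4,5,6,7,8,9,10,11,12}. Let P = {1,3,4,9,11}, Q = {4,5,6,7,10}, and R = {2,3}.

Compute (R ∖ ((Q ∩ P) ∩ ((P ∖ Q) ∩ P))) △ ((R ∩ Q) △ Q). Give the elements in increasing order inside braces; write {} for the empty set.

Q ∩ P = {4}
P ∖ Q = {1,3,9,11}
(P ∖ Q) ∩ P = {1,3,9,11}
(Q ∩ P) ∩ ((P ∖ Q) ∩ P) = {}
R ∖ ((Q ∩ P) ∩ ((P ∖ Q) ∩ P)) = {2,3}
R ∩ Q = {}
(R ∩ Q) △ Q = {4,5,6,7,10}
(R ∖ ((Q ∩ P) ∩ ((P ∖ Q) ∩ P))) △ ((R ∩ Q) △ Q) = {2,3,4,5,6,7,10}

{2,3,4,5,6,7,10}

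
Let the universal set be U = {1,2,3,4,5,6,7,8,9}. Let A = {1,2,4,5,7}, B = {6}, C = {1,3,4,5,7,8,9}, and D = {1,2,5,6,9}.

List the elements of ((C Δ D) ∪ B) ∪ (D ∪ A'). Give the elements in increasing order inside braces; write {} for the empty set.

C Δ D = {2,3,4,6,7,8}
(C Δ D) ∪ B = {2,3,4,6,7,8}
A' = {3,6,8,9}
D ∪ A' = {1,2,3,5,6,8,9}
((C Δ D) ∪ B) ∪ (D ∪ A') = {1,2,3,4,5,6,7,8,9}

{1,2,3,4,5,6,7,8,9}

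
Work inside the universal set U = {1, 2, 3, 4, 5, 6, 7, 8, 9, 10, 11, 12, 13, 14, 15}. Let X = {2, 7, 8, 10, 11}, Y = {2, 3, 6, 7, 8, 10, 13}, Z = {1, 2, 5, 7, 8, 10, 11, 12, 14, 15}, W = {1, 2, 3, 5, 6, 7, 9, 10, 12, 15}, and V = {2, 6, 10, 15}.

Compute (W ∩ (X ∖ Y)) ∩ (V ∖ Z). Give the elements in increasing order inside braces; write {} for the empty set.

{}

X ∖ Y = {11}
W ∩ (X ∖ Y) = {}
V ∖ Z = {6}
(W ∩ (X ∖ Y)) ∩ (V ∖ Z) = {}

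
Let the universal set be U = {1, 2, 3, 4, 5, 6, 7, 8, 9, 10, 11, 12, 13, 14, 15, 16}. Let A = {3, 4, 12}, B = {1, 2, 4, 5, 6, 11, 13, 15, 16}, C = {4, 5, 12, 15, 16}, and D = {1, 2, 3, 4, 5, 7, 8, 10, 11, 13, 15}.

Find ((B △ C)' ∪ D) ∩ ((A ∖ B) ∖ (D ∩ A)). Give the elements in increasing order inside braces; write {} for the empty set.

{}

B △ C = {1, 2, 6, 11, 12, 13}
(B △ C)' = {3, 4, 5, 7, 8, 9, 10, 14, 15, 16}
(B △ C)' ∪ D = {1, 2, 3, 4, 5, 7, 8, 9, 10, 11, 13, 14, 15, 16}
A ∖ B = {3, 12}
D ∩ A = {3, 4}
(A ∖ B) ∖ (D ∩ A) = {12}
((B △ C)' ∪ D) ∩ ((A ∖ B) ∖ (D ∩ A)) = {}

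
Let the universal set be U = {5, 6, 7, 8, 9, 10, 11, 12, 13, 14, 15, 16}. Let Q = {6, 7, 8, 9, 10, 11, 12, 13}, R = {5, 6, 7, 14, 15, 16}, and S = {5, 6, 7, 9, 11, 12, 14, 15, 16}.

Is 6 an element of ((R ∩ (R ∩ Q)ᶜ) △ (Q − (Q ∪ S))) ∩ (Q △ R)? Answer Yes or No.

No

6 ∈ R and 6 ∈ Q, so 6 ∈ R ∩ Q
6 ∉ (R ∩ Q)ᶜ since 6 ∈ (R ∩ Q)
6 ∈ R and 6 ∉ (R ∩ Q)ᶜ, so 6 ∉ R ∩ (R ∩ Q)ᶜ
6 ∈ Q and 6 ∈ S, so 6 ∈ Q ∪ S
6 ∈ Q and 6 ∈ (Q ∪ S), so 6 ∉ Q − (Q ∪ S)
6 ∉ (R ∩ (R ∩ Q)ᶜ) and 6 ∉ (Q − (Q ∪ S)), so 6 ∉ (R ∩ (R ∩ Q)ᶜ) △ (Q − (Q ∪ S))
6 ∈ Q and 6 ∈ R, so 6 ∉ Q △ R
6 ∉ ((R ∩ (R ∩ Q)ᶜ) △ (Q − (Q ∪ S))) and 6 ∉ (Q △ R), so 6 ∉ ((R ∩ (R ∩ Q)ᶜ) △ (Q − (Q ∪ S))) ∩ (Q △ R)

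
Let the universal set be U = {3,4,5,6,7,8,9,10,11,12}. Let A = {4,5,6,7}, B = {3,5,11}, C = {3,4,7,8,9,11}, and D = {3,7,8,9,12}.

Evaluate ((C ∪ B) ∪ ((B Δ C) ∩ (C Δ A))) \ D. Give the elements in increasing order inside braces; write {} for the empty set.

{4,5,11}

C ∪ B = {3,4,5,7,8,9,11}
B Δ C = {4,5,7,8,9}
C Δ A = {3,5,6,8,9,11}
(B Δ C) ∩ (C Δ A) = {5,8,9}
(C ∪ B) ∪ ((B Δ C) ∩ (C Δ A)) = {3,4,5,7,8,9,11}
((C ∪ B) ∪ ((B Δ C) ∩ (C Δ A))) \ D = {4,5,11}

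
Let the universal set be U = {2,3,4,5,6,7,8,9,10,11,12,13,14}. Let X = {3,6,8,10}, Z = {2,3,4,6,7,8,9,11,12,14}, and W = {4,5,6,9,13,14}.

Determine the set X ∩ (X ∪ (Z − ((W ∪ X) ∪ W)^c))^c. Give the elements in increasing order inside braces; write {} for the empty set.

W ∪ X = {3,4,5,6,8,9,10,13,14}
(W ∪ X) ∪ W = {3,4,5,6,8,9,10,13,14}
((W ∪ X) ∪ W)^c = {2,7,11,12}
Z − ((W ∪ X) ∪ W)^c = {3,4,6,8,9,14}
X ∪ (Z − ((W ∪ X) ∪ W)^c) = {3,4,6,8,9,10,14}
(X ∪ (Z − ((W ∪ X) ∪ W)^c))^c = {2,5,7,11,12,13}
X ∩ (X ∪ (Z − ((W ∪ X) ∪ W)^c))^c = {}

{}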